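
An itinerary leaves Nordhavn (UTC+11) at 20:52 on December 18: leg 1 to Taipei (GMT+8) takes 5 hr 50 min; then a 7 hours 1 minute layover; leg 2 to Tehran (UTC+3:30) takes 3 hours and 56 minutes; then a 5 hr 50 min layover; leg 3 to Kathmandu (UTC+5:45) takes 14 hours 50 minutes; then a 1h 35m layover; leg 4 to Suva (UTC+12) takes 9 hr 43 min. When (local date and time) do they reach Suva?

Convert departure to UTC: 20:52 − 11:00 = 09:52 UTC on Dec 18.
Add 5 hours and 50 minutes leg 1 → 15:42 UTC.
Add 7 hours 1 minute layover in Taipei → 22:43 UTC.
Add 3 hours and 56 minutes leg 2 → 02:39 UTC (Dec 19).
Add 5 hours and 50 minutes layover in Tehran → 08:29 UTC.
Add 14 hours and 50 minutes leg 3 → 23:19 UTC.
Add 1 hour 35 minutes layover in Kathmandu → 00:54 UTC (Dec 20).
Add 9 hours and 43 minutes leg 4 → 10:37 UTC.
Suva is UTC+12:00, so local arrival = 10:37 + 12:00 = 22:37 on Dec 20.

22:37 on December 20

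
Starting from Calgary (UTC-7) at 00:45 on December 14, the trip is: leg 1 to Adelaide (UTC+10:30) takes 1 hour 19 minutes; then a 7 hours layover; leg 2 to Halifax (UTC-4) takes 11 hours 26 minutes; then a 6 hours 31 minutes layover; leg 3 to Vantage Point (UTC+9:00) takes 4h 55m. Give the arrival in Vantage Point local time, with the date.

Convert departure to UTC: 00:45 + 7:00 = 07:45 UTC on Dec 14.
Add 1 hour 19 minutes leg 1 → 09:04 UTC.
Add 7 hours layover in Adelaide → 16:04 UTC.
Add 11 hours 26 minutes leg 2 → 03:30 UTC (Dec 15).
Add 6 hours 31 minutes layover in Halifax → 10:01 UTC.
Add 4 hours 55 minutes leg 3 → 14:56 UTC.
Vantage Point is UTC+9:00, so local arrival = 14:56 + 9:00 = 23:56 on Dec 15.

23:56 on Dec 15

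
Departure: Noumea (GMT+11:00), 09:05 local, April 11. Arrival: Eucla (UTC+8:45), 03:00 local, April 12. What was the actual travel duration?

20 hours 10 minutes

Departure in UTC: 09:05 − 11:00 = 22:05 on Apr 10.
Arrival in UTC: 03:00 − 8:45 = 18:15 on Apr 11.
Elapsed = 18:15 − 22:05 (+1 day) = 20 hours 10 minutes.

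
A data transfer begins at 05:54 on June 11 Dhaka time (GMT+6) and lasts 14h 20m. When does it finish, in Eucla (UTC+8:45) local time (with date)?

22:59 on Jun 11

Convert start to UTC: 05:54 − 6:00 = 23:54 UTC on Jun 10.
Add 14 hours 20 minutes duration → 14:14 UTC (Jun 11).
Eucla is UTC+8:45, so local end time = 14:14 + 8:45 = 22:59 on Jun 11.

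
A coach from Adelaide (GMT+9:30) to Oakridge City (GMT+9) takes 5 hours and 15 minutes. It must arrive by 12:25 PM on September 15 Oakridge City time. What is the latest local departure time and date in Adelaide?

7:40 AM on Sep 15

Target arrival in UTC: 12:25 PM − 9:00 = 3:25 AM on Sep 15.
Subtract 5 hours 15 minutes → departure 10:10 PM UTC on Sep 14.
Adelaide is UTC+9:30: 10:10 PM + 9:30 = 7:40 AM on Sep 15.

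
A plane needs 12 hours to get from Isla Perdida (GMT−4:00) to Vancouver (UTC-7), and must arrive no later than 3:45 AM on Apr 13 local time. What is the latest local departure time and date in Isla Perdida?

6:45 PM on April 12

Target arrival in UTC: 3:45 AM + 7:00 = 10:45 AM on Apr 13.
Subtract 12 hours → departure 10:45 PM UTC on Apr 12.
Isla Perdida is UTC−4:00: 10:45 PM − 4:00 = 6:45 PM on Apr 12.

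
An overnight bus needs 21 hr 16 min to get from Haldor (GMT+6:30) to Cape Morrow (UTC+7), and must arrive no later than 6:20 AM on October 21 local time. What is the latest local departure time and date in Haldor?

8:34 AM on October 20

Target arrival in UTC: 6:20 AM − 7:00 = 11:20 PM on Oct 20.
Subtract 21 hours and 16 minutes → departure 2:04 AM UTC on Oct 20.
Haldor is UTC+6:30: 2:04 AM + 6:30 = 8:34 AM on Oct 20.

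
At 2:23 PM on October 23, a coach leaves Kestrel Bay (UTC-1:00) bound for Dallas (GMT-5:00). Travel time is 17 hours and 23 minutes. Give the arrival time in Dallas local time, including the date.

Convert departure to UTC: 2:23 PM + 1:00 = 3:23 PM UTC on Oct 23.
Add 17 hours 23 minutes travel time → 8:46 AM UTC (Oct 24).
Dallas is UTC−5:00, so local arrival = 8:46 AM − 5:00 = 3:46 AM on Oct 24.

3:46 AM on October 24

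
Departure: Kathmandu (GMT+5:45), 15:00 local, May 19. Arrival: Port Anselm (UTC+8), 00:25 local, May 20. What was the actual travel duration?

Departure in UTC: 15:00 − 5:45 = 09:15 on May 19.
Arrival in UTC: 00:25 − 8:00 = 16:25 on May 19.
Elapsed = 16:25 − 09:15 = 7 hours 10 minutes.

7 hours 10 minutes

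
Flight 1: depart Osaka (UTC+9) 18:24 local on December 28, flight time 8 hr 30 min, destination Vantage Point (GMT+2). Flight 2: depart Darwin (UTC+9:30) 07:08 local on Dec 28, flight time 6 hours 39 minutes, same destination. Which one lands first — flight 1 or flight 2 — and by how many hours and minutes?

Flight 1 in UTC: 18:24 − 9:00 = 09:24 on Dec 28.
+8 hours 30 minutes → arrive 17:54 UTC on Dec 28.
Flight 2 in UTC: 07:08 − 9:30 = 21:38 on Dec 27.
+6 hours 39 minutes → arrive 04:17 UTC on Dec 28.
Flight 2 lands earlier by 13 hours 37 minutes.

the second, by 13 hours 37 minutes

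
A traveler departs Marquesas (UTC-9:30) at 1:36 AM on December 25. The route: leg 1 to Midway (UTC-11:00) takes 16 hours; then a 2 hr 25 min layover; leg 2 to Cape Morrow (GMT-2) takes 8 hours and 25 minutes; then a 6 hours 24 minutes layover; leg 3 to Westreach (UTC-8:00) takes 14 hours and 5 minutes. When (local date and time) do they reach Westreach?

2:25 AM on December 27

Convert departure to UTC: 1:36 AM + 9:30 = 11:06 AM UTC on Dec 25.
Add 16 hours leg 1 → 3:06 AM UTC (Dec 26).
Add 2 hours 25 minutes layover in Midway → 5:31 AM UTC.
Add 8 hours 25 minutes leg 2 → 1:56 PM UTC.
Add 6 hours 24 minutes layover in Cape Morrow → 8:20 PM UTC.
Add 14 hours 5 minutes leg 3 → 10:25 AM UTC (Dec 27).
Westreach is UTC−8:00, so local arrival = 10:25 AM − 8:00 = 2:25 AM on Dec 27.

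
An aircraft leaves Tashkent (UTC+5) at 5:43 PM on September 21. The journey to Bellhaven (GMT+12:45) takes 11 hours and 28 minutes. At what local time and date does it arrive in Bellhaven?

Convert departure to UTC: 5:43 PM − 5:00 = 12:43 PM UTC on Sep 21.
Add 11 hours and 28 minutes travel time → 12:11 AM UTC (Sep 22).
Bellhaven is UTC+12:45, so local arrival = 12:11 AM + 12:45 = 12:56 PM on Sep 22.

12:56 PM on September 22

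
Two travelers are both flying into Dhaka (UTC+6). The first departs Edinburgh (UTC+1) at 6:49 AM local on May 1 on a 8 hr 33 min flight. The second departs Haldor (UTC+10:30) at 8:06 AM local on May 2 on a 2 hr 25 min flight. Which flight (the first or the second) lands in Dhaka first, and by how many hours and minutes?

the first, by 9 hours 39 minutes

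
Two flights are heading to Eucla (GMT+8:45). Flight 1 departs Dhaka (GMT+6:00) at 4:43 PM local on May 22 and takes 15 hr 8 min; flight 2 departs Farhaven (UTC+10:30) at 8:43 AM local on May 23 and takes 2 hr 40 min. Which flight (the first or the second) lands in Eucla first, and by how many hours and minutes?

the second, by 58 minutes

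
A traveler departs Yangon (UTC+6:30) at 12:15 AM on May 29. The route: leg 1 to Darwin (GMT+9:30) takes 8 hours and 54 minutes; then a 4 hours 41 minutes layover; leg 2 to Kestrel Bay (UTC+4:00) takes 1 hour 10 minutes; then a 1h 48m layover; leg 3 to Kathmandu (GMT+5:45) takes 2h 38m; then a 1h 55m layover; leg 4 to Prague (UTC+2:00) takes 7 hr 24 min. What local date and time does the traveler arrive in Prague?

12:15 AM on May 30

Convert departure to UTC: 12:15 AM − 6:30 = 5:45 PM UTC on May 28.
Add 8 hours and 54 minutes leg 1 → 2:39 AM UTC (May 29).
Add 4 hours and 41 minutes layover in Darwin → 7:20 AM UTC.
Add 1 hour 10 minutes leg 2 → 8:30 AM UTC.
Add 1 hour 48 minutes layover in Kestrel Bay → 10:18 AM UTC.
Add 2 hours and 38 minutes leg 3 → 12:56 PM UTC.
Add 1 hour 55 minutes layover in Kathmandu → 2:51 PM UTC.
Add 7 hours 24 minutes leg 4 → 10:15 PM UTC.
Prague is UTC+2:00, so local arrival = 10:15 PM + 2:00 = 12:15 AM on May 30.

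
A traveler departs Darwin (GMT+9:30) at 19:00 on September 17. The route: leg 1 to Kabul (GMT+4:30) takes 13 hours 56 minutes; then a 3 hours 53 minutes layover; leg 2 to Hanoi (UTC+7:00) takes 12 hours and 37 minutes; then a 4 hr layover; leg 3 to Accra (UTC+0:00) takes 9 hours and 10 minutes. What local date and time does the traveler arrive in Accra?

Convert departure to UTC: 19:00 − 9:30 = 09:30 UTC on Sep 17.
Add 13 hours and 56 minutes leg 1 → 23:26 UTC.
Add 3 hours 53 minutes layover in Kabul → 03:19 UTC (Sep 18).
Add 12 hours and 37 minutes leg 2 → 15:56 UTC.
Add 4 hours layover in Hanoi → 19:56 UTC.
Add 9 hours 10 minutes leg 3 → 05:06 UTC (Sep 19).
Accra is UTC+0, so local arrival is the same: 05:06 on Sep 19.

05:06 on Sep 19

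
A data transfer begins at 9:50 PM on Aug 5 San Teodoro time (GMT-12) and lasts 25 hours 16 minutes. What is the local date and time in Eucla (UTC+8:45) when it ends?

7:51 PM on Aug 7

Eucla is 20:45 ahead of San Teodoro.
After 25 hours and 16 minutes it is 11:06 PM (Aug 6) in San Teodoro.
Shift by the zone difference: 11:06 PM + 20:45 = 7:51 PM on Aug 7 in Eucla.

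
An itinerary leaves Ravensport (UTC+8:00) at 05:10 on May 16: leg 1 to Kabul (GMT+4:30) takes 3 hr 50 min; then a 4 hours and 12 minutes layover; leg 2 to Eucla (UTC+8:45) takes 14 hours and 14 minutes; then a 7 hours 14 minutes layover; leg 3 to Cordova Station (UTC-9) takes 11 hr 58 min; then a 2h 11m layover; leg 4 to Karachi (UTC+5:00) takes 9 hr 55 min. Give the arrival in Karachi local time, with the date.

07:44 on May 18

Convert departure to UTC: 05:10 − 8:00 = 21:10 UTC on May 15.
Add 3 hours 50 minutes leg 1 → 01:00 UTC (May 16).
Add 4 hours 12 minutes layover in Kabul → 05:12 UTC.
Add 14 hours 14 minutes leg 2 → 19:26 UTC.
Add 7 hours 14 minutes layover in Eucla → 02:40 UTC (May 17).
Add 11 hours and 58 minutes leg 3 → 14:38 UTC.
Add 2 hours 11 minutes layover in Cordova Station → 16:49 UTC.
Add 9 hours and 55 minutes leg 4 → 02:44 UTC (May 18).
Karachi is UTC+5:00, so local arrival = 02:44 + 5:00 = 07:44 on May 18.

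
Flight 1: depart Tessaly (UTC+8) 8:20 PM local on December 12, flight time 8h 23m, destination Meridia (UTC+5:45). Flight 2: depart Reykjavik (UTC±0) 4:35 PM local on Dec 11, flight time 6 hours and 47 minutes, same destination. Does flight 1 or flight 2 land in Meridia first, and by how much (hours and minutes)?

Flight 1 in UTC: 8:20 PM − 8:00 = 12:20 PM on Dec 12.
+8 hours and 23 minutes → arrive 8:43 PM UTC on Dec 12.
Flight 2 departs at 4:35 PM UTC (Dec 11).
+6 hours 47 minutes → arrive 11:22 PM UTC on Dec 11.
Flight 2 lands earlier by 21 hours 21 minutes.

the second, by 21 hours 21 minutes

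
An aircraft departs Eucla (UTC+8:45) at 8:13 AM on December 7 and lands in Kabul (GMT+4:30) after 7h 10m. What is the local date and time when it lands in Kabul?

11:08 AM on December 7

Kabul is 4:15 behind Eucla.
After 7 hours and 10 minutes it is 3:23 PM in Eucla.
Shift by the zone difference: 3:23 PM − 4:15 = 11:08 AM on Dec 7 in Kabul.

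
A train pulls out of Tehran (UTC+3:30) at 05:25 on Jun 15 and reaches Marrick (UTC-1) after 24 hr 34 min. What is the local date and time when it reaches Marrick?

01:29 on June 16

Convert departure to UTC: 05:25 − 3:30 = 01:55 UTC on Jun 15.
Add 24 hours 34 minutes travel time → 02:29 UTC (Jun 16).
Marrick is UTC−1:00, so local arrival = 02:29 − 1:00 = 01:29 on Jun 16.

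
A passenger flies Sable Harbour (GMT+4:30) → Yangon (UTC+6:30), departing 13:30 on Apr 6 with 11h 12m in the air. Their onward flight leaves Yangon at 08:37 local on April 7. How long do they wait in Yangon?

Convert departure to UTC: 13:30 − 4:30 = 09:00 UTC on Apr 6.
Add 11 hours and 12 minutes flight time → 20:12 UTC.
Yangon is UTC+6:30, so local arrival = 20:12 + 6:30 = 02:42 on Apr 7.
Layover = 08:37 − 02:42 = 5 hours 55 minutes.

5 hours 55 minutes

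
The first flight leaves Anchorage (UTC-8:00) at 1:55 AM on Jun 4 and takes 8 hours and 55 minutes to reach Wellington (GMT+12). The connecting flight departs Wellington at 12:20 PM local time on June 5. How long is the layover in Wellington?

Convert departure to UTC: 1:55 AM + 8:00 = 9:55 AM UTC on Jun 4.
Add 8 hours 55 minutes flight time → 6:50 PM UTC.
Wellington is UTC+12:00, so local arrival = 6:50 PM + 12:00 = 6:50 AM on Jun 5.
Layover = 12:20 PM − 6:50 AM = 5 hours 30 minutes.

5 hours 30 minutes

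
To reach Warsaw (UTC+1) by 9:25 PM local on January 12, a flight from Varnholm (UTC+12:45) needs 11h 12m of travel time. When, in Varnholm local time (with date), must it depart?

Target arrival in UTC: 9:25 PM − 1:00 = 8:25 PM on Jan 12.
Subtract 11 hours and 12 minutes → departure 9:13 AM UTC on Jan 12.
Varnholm is UTC+12:45: 9:13 AM + 12:45 = 9:58 PM on Jan 12.

9:58 PM on January 12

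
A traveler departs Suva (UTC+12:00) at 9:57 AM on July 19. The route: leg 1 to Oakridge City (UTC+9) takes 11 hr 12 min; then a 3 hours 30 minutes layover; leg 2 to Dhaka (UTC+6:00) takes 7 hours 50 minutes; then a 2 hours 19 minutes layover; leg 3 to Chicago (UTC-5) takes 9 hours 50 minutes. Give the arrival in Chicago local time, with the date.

3:38 AM on Jul 20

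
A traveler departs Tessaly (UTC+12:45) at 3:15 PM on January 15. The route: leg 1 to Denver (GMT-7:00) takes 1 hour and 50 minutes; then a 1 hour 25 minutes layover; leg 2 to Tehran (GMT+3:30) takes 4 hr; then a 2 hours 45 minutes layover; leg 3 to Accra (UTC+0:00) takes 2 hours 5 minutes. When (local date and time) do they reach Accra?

Convert departure to UTC: 3:15 PM − 12:45 = 2:30 AM UTC on Jan 15.
Add 1 hour 50 minutes leg 1 → 4:20 AM UTC.
Add 1 hour and 25 minutes layover in Denver → 5:45 AM UTC.
Add 4 hours leg 2 → 9:45 AM UTC.
Add 2 hours 45 minutes layover in Tehran → 12:30 PM UTC.
Add 2 hours 5 minutes leg 3 → 2:35 PM UTC.
Accra is UTC+0, so local arrival is the same: 2:35 PM on Jan 15.

2:35 PM on Jan 15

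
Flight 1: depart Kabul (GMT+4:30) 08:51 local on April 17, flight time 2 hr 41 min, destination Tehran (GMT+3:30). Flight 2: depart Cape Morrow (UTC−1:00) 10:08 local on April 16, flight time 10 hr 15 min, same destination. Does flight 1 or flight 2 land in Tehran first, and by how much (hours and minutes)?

the second, by 9 hours 39 minutes

Flight 1 in UTC: 08:51 − 4:30 = 04:21 on Apr 17.
+2 hours and 41 minutes → arrive 07:02 UTC on Apr 17.
Flight 2 in UTC: 10:08 + 1:00 = 11:08 on Apr 16.
+10 hours 15 minutes → arrive 21:23 UTC on Apr 16.
Flight 2 lands earlier by 9 hours 39 minutes.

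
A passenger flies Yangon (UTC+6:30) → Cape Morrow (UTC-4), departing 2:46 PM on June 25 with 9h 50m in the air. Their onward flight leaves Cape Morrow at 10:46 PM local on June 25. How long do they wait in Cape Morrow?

8 hours 40 minutes

Convert departure to UTC: 2:46 PM − 6:30 = 8:16 AM UTC on Jun 25.
Add 9 hours and 50 minutes flight time → 6:06 PM UTC.
Cape Morrow is UTC−4:00, so local arrival = 6:06 PM − 4:00 = 2:06 PM on Jun 25.
Layover = 10:46 PM − 2:06 PM = 8 hours 40 minutes.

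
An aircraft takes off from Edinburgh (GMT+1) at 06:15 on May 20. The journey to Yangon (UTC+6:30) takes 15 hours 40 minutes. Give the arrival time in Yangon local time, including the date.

Convert departure to UTC: 06:15 − 1:00 = 05:15 UTC on May 20.
Add 15 hours 40 minutes travel time → 20:55 UTC.
Yangon is UTC+6:30, so local arrival = 20:55 + 6:30 = 03:25 on May 21.

03:25 on May 21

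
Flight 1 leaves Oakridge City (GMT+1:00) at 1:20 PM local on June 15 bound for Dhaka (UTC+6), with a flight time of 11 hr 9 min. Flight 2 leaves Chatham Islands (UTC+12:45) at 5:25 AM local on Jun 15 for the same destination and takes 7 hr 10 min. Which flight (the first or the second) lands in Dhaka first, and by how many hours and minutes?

Flight 1 in UTC: 1:20 PM − 1:00 = 12:20 PM on Jun 15.
+11 hours 9 minutes → arrive 11:29 PM UTC on Jun 15.
Flight 2 in UTC: 5:25 AM − 12:45 = 4:40 PM on Jun 14.
+7 hours 10 minutes → arrive 11:50 PM UTC on Jun 14.
Flight 2 lands earlier by 23 hours 39 minutes.

the second, by 23 hours 39 minutes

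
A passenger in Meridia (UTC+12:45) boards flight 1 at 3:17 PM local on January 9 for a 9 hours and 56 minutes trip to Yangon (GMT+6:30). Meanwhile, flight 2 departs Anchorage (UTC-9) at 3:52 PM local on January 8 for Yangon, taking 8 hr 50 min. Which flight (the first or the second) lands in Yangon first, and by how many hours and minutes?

Flight 1 in UTC: 3:17 PM − 12:45 = 2:32 AM on Jan 9.
+9 hours and 56 minutes → arrive 12:28 PM UTC on Jan 9.
Flight 2 in UTC: 3:52 PM + 9:00 = 12:52 AM on Jan 9.
+8 hours and 50 minutes → arrive 9:42 AM UTC on Jan 9.
Flight 2 lands earlier by 2 hours 46 minutes.

the second, by 2 hours 46 minutes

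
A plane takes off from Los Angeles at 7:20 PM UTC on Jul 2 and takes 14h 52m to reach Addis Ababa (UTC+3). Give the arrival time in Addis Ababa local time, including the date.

Departure is given in UTC: 7:20 PM on Jul 2.
Add 14 hours and 52 minutes → 10:12 AM UTC (Jul 3).
Addis Ababa is UTC+3:00: 10:12 AM + 3:00 = 1:12 PM on Jul 3.

1:12 PM on July 3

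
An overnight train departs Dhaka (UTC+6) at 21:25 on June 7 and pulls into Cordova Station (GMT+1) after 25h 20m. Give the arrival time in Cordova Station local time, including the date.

17:45 on Jun 8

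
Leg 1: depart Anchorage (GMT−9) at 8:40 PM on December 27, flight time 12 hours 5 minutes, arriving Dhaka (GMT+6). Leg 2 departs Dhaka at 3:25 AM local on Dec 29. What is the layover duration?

Convert departure to UTC: 8:40 PM + 9:00 = 5:40 AM UTC on Dec 28.
Add 12 hours and 5 minutes flight time → 5:45 PM UTC.
Dhaka is UTC+6:00, so local arrival = 5:45 PM + 6:00 = 11:45 PM on Dec 28.
Layover = 3:25 AM − 11:45 PM (+1 day) = 3 hours 40 minutes.

3 hours 40 minutes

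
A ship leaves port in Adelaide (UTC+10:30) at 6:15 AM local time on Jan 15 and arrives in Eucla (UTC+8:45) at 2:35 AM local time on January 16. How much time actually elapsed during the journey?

22 hours 5 minutes

Departure in UTC: 6:15 AM − 10:30 = 7:45 PM on Jan 14.
Arrival in UTC: 2:35 AM − 8:45 = 5:50 PM on Jan 15.
Elapsed = 5:50 PM − 7:45 PM (+1 day) = 22 hours 5 minutes.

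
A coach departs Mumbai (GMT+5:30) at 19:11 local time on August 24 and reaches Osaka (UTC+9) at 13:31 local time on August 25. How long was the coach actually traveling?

14 hours 50 minutes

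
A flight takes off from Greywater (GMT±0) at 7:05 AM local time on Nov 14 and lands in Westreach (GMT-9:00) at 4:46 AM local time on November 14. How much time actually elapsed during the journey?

6 hours 41 minutes

Westreach is 9:00 behind Greywater.
Clock-face elapsed time (ignoring zones) is −2 hours 19 minutes.
Actual elapsed = −2 hours 19 minutes + 9:00 = 6 hours 41 minutes.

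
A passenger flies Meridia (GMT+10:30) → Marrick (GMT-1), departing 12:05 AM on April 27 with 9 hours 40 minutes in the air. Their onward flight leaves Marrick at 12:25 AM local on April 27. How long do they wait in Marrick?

Convert departure to UTC: 12:05 AM − 10:30 = 1:35 PM UTC on Apr 26.
Add 9 hours 40 minutes flight time → 11:15 PM UTC.
Marrick is UTC−1:00, so local arrival = 11:15 PM − 1:00 = 10:15 PM on Apr 26.
Layover = 12:25 AM − 10:15 PM (+1 day) = 2 hours 10 minutes.

2 hours 10 minutes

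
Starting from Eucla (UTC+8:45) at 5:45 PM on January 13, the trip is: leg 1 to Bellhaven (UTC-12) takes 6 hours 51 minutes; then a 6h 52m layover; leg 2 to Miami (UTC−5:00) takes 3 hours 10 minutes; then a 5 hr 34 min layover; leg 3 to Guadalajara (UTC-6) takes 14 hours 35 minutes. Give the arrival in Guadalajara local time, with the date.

4:02 PM on January 14

Convert departure to UTC: 5:45 PM − 8:45 = 9:00 AM UTC on Jan 13.
Add 6 hours 51 minutes leg 1 → 3:51 PM UTC.
Add 6 hours and 52 minutes layover in Bellhaven → 10:43 PM UTC.
Add 3 hours and 10 minutes leg 2 → 1:53 AM UTC (Jan 14).
Add 5 hours and 34 minutes layover in Miami → 7:27 AM UTC.
Add 14 hours 35 minutes leg 3 → 10:02 PM UTC.
Guadalajara is UTC−6:00, so local arrival = 10:02 PM − 6:00 = 4:02 PM on Jan 14.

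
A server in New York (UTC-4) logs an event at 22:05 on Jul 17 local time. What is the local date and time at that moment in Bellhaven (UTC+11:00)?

In UTC: 22:05 + 4:00 = 02:05 on Jul 18.
Bellhaven is UTC+11:00: 02:05 + 11:00 = 13:05 on Jul 18.

13:05 on Jul 18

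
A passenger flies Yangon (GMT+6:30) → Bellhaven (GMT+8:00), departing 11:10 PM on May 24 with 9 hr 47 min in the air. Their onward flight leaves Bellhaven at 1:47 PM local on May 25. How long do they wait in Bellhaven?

Convert departure to UTC: 11:10 PM − 6:30 = 4:40 PM UTC on May 24.
Add 9 hours 47 minutes flight time → 2:27 AM UTC (May 25).
Bellhaven is UTC+8:00, so local arrival = 2:27 AM + 8:00 = 10:27 AM on May 25.
Layover = 1:47 PM − 10:27 AM = 3 hours 20 minutes.

3 hours 20 minutes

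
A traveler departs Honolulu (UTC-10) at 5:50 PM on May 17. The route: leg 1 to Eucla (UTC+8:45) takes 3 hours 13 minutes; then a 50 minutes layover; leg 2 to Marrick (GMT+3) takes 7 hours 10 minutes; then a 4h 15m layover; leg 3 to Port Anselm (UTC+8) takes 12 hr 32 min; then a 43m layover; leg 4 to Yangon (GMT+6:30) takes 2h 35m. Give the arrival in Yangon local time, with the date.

5:38 PM on May 19

Convert departure to UTC: 5:50 PM + 10:00 = 3:50 AM UTC on May 18.
Add 3 hours and 13 minutes leg 1 → 7:03 AM UTC.
Add 50 minutes layover in Eucla → 7:53 AM UTC.
Add 7 hours and 10 minutes leg 2 → 3:03 PM UTC.
Add 4 hours 15 minutes layover in Marrick → 7:18 PM UTC.
Add 12 hours 32 minutes leg 3 → 7:50 AM UTC (May 19).
Add 43 minutes layover in Port Anselm → 8:33 AM UTC.
Add 2 hours and 35 minutes leg 4 → 11:08 AM UTC.
Yangon is UTC+6:30, so local arrival = 11:08 AM + 6:30 = 5:38 PM on May 19.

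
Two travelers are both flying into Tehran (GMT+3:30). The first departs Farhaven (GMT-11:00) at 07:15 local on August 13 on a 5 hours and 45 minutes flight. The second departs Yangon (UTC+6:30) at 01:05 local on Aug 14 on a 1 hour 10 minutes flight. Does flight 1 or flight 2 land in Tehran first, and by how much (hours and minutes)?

the second, by 4 hours 15 minutes

Flight 1 in UTC: 07:15 + 11:00 = 18:15 on Aug 13.
+5 hours and 45 minutes → arrive 00:00 UTC on Aug 14.
Flight 2 in UTC: 01:05 − 6:30 = 18:35 on Aug 13.
+1 hour and 10 minutes → arrive 19:45 UTC on Aug 13.
Flight 2 lands earlier by 4 hours 15 minutes.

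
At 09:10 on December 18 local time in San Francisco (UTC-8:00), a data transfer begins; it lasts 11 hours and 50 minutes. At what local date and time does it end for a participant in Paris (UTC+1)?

Convert start to UTC: 09:10 + 8:00 = 17:10 UTC on Dec 18.
Add 11 hours 50 minutes duration → 05:00 UTC (Dec 19).
Paris is UTC+1:00, so local end time = 05:00 + 1:00 = 06:00 on Dec 19.

06:00 on Dec 19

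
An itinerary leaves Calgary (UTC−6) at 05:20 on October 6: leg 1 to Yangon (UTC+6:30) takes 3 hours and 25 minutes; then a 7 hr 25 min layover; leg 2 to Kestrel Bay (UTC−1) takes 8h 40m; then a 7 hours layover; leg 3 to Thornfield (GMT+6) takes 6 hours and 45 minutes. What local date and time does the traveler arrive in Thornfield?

Convert departure to UTC: 05:20 + 6:00 = 11:20 UTC on Oct 6.
Add 3 hours 25 minutes leg 1 → 14:45 UTC.
Add 7 hours 25 minutes layover in Yangon → 22:10 UTC.
Add 8 hours 40 minutes leg 2 → 06:50 UTC (Oct 7).
Add 7 hours layover in Kestrel Bay → 13:50 UTC.
Add 6 hours 45 minutes leg 3 → 20:35 UTC.
Thornfield is UTC+6:00, so local arrival = 20:35 + 6:00 = 02:35 on Oct 8.

02:35 on October 8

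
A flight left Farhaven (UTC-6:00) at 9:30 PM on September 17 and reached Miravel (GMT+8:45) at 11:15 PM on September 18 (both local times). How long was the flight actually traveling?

11 hours

Departure in UTC: 9:30 PM + 6:00 = 3:30 AM on Sep 18.
Arrival in UTC: 11:15 PM − 8:45 = 2:30 PM on Sep 18.
Elapsed = 2:30 PM − 3:30 AM = 11 hours.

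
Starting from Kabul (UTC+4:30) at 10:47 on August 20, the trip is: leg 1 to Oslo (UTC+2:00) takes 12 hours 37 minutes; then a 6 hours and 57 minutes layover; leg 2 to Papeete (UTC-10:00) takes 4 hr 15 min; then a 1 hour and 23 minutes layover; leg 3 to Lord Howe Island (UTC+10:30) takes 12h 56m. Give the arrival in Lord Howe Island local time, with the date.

06:55 on August 22

Convert departure to UTC: 10:47 − 4:30 = 06:17 UTC on Aug 20.
Add 12 hours and 37 minutes leg 1 → 18:54 UTC.
Add 6 hours and 57 minutes layover in Oslo → 01:51 UTC (Aug 21).
Add 4 hours 15 minutes leg 2 → 06:06 UTC.
Add 1 hour 23 minutes layover in Papeete → 07:29 UTC.
Add 12 hours and 56 minutes leg 3 → 20:25 UTC.
Lord Howe Island is UTC+10:30, so local arrival = 20:25 + 10:30 = 06:55 on Aug 22.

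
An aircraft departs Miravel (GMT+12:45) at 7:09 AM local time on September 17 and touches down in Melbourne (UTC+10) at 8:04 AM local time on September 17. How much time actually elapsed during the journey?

Departure in UTC: 7:09 AM − 12:45 = 6:24 PM on Sep 16.
Arrival in UTC: 8:04 AM − 10:00 = 10:04 PM on Sep 16.
Elapsed = 10:04 PM − 6:24 PM = 3 hours 40 minutes.

3 hours 40 minutes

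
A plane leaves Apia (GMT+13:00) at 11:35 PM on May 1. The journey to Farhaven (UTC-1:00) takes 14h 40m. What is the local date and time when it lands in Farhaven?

12:15 AM on May 2

Convert departure to UTC: 11:35 PM − 13:00 = 10:35 AM UTC on May 1.
Add 14 hours and 40 minutes travel time → 1:15 AM UTC (May 2).
Farhaven is UTC−1:00, so local arrival = 1:15 AM − 1:00 = 12:15 AM on May 2.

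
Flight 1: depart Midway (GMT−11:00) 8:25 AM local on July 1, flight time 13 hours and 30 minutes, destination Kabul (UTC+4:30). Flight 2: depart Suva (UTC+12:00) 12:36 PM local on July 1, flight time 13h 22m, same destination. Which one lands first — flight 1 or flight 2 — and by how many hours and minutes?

Flight 1 in UTC: 8:25 AM + 11:00 = 7:25 PM on Jul 1.
+13 hours 30 minutes → arrive 8:55 AM UTC on Jul 2.
Flight 2 in UTC: 12:36 PM − 12:00 = 12:36 AM on Jul 1.
+13 hours and 22 minutes → arrive 1:58 PM UTC on Jul 1.
Flight 2 lands earlier by 18 hours 57 minutes.

the second, by 18 hours 57 minutes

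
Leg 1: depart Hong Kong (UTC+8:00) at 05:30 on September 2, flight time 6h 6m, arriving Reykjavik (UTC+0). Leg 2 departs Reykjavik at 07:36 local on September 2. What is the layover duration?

Convert departure to UTC: 05:30 − 8:00 = 21:30 UTC on Sep 1.
Add 6 hours 6 minutes flight time → 03:36 UTC (Sep 2).
Reykjavik is UTC+0, so local arrival is the same: 03:36 on Sep 2.
Layover = 07:36 − 03:36 = 4 hours.

4 hours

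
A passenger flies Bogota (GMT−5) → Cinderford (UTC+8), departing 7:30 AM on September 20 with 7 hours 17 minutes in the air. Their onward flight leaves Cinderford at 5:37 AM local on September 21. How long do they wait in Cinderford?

Convert departure to UTC: 7:30 AM + 5:00 = 12:30 PM UTC on Sep 20.
Add 7 hours and 17 minutes flight time → 7:47 PM UTC.
Cinderford is UTC+8:00, so local arrival = 7:47 PM + 8:00 = 3:47 AM on Sep 21.
Layover = 5:37 AM − 3:47 AM = 1 hour 50 minutes.

1 hour 50 minutes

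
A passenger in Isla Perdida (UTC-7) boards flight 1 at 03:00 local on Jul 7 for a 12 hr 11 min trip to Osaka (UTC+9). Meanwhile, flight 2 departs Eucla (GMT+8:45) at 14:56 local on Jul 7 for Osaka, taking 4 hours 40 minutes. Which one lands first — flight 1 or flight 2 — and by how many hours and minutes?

the second, by 11 hours 20 minutes

Flight 1 in UTC: 03:00 + 7:00 = 10:00 on Jul 7.
+12 hours 11 minutes → arrive 22:11 UTC on Jul 7.
Flight 2 in UTC: 14:56 − 8:45 = 06:11 on Jul 7.
+4 hours 40 minutes → arrive 10:51 UTC on Jul 7.
Flight 2 lands earlier by 11 hours 20 minutes.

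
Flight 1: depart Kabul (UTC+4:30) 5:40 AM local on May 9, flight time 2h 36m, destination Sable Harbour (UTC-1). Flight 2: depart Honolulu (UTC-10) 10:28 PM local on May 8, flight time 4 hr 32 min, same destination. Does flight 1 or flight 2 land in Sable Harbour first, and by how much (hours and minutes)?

the first, by 9 hours 14 minutes

Flight 1 in UTC: 5:40 AM − 4:30 = 1:10 AM on May 9.
+2 hours and 36 minutes → arrive 3:46 AM UTC on May 9.
Flight 2 in UTC: 10:28 PM + 10:00 = 8:28 AM on May 9.
+4 hours and 32 minutes → arrive 1:00 PM UTC on May 9.
Flight 1 lands earlier by 9 hours 14 minutes.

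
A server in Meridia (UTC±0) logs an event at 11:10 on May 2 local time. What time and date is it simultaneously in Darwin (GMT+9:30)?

20:40 on May 2

Darwin is 9:30 ahead of Meridia.
Shift by the zone difference: 11:10 + 9:30 = 20:40 on May 2 in Darwin.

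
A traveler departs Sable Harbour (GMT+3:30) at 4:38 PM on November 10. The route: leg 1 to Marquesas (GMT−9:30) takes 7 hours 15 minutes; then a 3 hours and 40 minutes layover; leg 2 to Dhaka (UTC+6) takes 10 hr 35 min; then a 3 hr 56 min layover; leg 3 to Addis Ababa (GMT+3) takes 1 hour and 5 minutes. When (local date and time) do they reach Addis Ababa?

6:39 PM on November 11

Convert departure to UTC: 4:38 PM − 3:30 = 1:08 PM UTC on Nov 10.
Add 7 hours 15 minutes leg 1 → 8:23 PM UTC.
Add 3 hours and 40 minutes layover in Marquesas → 12:03 AM UTC (Nov 11).
Add 10 hours 35 minutes leg 2 → 10:38 AM UTC.
Add 3 hours and 56 minutes layover in Dhaka → 2:34 PM UTC.
Add 1 hour 5 minutes leg 3 → 3:39 PM UTC.
Addis Ababa is UTC+3:00, so local arrival = 3:39 PM + 3:00 = 6:39 PM on Nov 11.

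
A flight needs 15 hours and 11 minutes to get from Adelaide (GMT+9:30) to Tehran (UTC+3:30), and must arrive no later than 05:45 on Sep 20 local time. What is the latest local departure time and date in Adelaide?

20:34 on September 19

Target arrival in UTC: 05:45 − 3:30 = 02:15 on Sep 20.
Subtract 15 hours 11 minutes → departure 11:04 UTC on Sep 19.
Adelaide is UTC+9:30: 11:04 + 9:30 = 20:34 on Sep 19.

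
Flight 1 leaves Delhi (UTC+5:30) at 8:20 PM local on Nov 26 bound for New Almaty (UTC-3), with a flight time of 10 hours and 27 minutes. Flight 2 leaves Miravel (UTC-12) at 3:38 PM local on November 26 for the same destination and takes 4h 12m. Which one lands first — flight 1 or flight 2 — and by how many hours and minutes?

the first, by 6 hours 33 minutes

Flight 1 in UTC: 8:20 PM − 5:30 = 2:50 PM on Nov 26.
+10 hours and 27 minutes → arrive 1:17 AM UTC on Nov 27.
Flight 2 in UTC: 3:38 PM + 12:00 = 3:38 AM on Nov 27.
+4 hours 12 minutes → arrive 7:50 AM UTC on Nov 27.
Flight 1 lands earlier by 6 hours 33 minutes.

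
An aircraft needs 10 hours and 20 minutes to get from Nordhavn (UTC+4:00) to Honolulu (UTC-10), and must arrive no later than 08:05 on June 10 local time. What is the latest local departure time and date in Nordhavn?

Target arrival in UTC: 08:05 + 10:00 = 18:05 on Jun 10.
Subtract 10 hours 20 minutes → departure 07:45 UTC on Jun 10.
Nordhavn is UTC+4:00: 07:45 + 4:00 = 11:45 on Jun 10.

11:45 on Jun 10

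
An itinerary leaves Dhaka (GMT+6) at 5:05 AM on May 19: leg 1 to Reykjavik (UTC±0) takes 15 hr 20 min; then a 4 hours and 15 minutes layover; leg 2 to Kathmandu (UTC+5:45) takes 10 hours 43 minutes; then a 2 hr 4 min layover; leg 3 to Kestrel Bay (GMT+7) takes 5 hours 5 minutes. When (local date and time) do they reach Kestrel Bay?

7:32 PM on May 20

Convert departure to UTC: 5:05 AM − 6:00 = 11:05 PM UTC on May 18.
Add 15 hours and 20 minutes leg 1 → 2:25 PM UTC (May 19).
Add 4 hours 15 minutes layover in Reykjavik → 6:40 PM UTC.
Add 10 hours 43 minutes leg 2 → 5:23 AM UTC (May 20).
Add 2 hours and 4 minutes layover in Kathmandu → 7:27 AM UTC.
Add 5 hours 5 minutes leg 3 → 12:32 PM UTC.
Kestrel Bay is UTC+7:00, so local arrival = 12:32 PM + 7:00 = 7:32 PM on May 20.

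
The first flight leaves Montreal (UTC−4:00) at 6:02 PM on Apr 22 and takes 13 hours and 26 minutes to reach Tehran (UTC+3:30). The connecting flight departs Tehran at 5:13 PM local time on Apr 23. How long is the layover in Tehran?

2 hours 15 minutes

Convert departure to UTC: 6:02 PM + 4:00 = 10:02 PM UTC on Apr 22.
Add 13 hours and 26 minutes flight time → 11:28 AM UTC (Apr 23).
Tehran is UTC+3:30, so local arrival = 11:28 AM + 3:30 = 2:58 PM on Apr 23.
Layover = 5:13 PM − 2:58 PM = 2 hours 15 minutes.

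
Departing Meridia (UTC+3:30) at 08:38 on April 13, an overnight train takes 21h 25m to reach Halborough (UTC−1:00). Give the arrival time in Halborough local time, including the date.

01:33 on April 14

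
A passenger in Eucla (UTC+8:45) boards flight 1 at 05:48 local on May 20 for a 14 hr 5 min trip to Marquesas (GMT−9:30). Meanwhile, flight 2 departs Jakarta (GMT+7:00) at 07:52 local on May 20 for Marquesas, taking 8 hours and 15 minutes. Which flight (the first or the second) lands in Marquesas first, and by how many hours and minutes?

the second, by 2 hours 1 minute

Flight 1 in UTC: 05:48 − 8:45 = 21:03 on May 19.
+14 hours 5 minutes → arrive 11:08 UTC on May 20.
Flight 2 in UTC: 07:52 − 7:00 = 00:52 on May 20.
+8 hours and 15 minutes → arrive 09:07 UTC on May 20.
Flight 2 lands earlier by 2 hours 1 minute.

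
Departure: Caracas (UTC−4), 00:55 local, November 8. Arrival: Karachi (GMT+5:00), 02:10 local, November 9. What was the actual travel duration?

Departure in UTC: 00:55 + 4:00 = 04:55 on Nov 8.
Arrival in UTC: 02:10 − 5:00 = 21:10 on Nov 8.
Elapsed = 21:10 − 04:55 = 16 hours 15 minutes.

16 hours 15 minutes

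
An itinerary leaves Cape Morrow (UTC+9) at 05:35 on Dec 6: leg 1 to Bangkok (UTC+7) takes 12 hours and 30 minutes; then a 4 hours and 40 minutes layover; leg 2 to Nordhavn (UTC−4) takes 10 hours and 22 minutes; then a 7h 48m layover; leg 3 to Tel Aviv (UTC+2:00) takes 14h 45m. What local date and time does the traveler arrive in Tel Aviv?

00:40 on Dec 8

Convert departure to UTC: 05:35 − 9:00 = 20:35 UTC on Dec 5.
Add 12 hours 30 minutes leg 1 → 09:05 UTC (Dec 6).
Add 4 hours 40 minutes layover in Bangkok → 13:45 UTC.
Add 10 hours 22 minutes leg 2 → 00:07 UTC (Dec 7).
Add 7 hours 48 minutes layover in Nordhavn → 07:55 UTC.
Add 14 hours 45 minutes leg 3 → 22:40 UTC.
Tel Aviv is UTC+2:00, so local arrival = 22:40 + 2:00 = 00:40 on Dec 8.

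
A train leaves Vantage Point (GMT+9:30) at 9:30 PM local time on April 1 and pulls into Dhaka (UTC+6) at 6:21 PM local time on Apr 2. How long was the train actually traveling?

24 hours 21 minutes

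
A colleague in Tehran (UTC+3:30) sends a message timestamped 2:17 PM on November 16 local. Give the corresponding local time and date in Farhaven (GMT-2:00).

8:47 AM on November 16

In UTC: 2:17 PM − 3:30 = 10:47 AM on Nov 16.
Farhaven is UTC−2:00: 10:47 AM − 2:00 = 8:47 AM on Nov 16.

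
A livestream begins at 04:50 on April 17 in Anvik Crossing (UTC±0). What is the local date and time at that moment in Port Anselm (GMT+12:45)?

17:35 on April 17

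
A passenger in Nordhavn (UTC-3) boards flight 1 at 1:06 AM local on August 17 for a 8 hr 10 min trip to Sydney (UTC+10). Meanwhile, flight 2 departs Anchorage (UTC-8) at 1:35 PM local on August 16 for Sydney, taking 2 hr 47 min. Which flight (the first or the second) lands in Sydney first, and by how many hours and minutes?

the second, by 11 hours 54 minutes

Flight 1 in UTC: 1:06 AM + 3:00 = 4:06 AM on Aug 17.
+8 hours and 10 minutes → arrive 12:16 PM UTC on Aug 17.
Flight 2 in UTC: 1:35 PM + 8:00 = 9:35 PM on Aug 16.
+2 hours 47 minutes → arrive 12:22 AM UTC on Aug 17.
Flight 2 lands earlier by 11 hours 54 minutes.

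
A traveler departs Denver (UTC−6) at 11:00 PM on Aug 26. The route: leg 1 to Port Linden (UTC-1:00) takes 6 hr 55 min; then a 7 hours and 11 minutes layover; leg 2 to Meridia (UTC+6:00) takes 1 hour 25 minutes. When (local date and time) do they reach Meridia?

2:31 AM on August 28

Convert departure to UTC: 11:00 PM + 6:00 = 5:00 AM UTC on Aug 27.
Add 6 hours 55 minutes leg 1 → 11:55 AM UTC.
Add 7 hours and 11 minutes layover in Port Linden → 7:06 PM UTC.
Add 1 hour and 25 minutes leg 2 → 8:31 PM UTC.
Meridia is UTC+6:00, so local arrival = 8:31 PM + 6:00 = 2:31 AM on Aug 28.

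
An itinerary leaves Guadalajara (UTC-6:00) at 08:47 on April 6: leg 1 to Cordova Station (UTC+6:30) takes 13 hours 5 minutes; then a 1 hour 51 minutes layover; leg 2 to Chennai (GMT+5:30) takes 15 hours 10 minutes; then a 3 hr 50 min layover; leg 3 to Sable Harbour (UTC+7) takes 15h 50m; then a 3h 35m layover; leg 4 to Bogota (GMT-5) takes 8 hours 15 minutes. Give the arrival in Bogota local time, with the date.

Convert departure to UTC: 08:47 + 6:00 = 14:47 UTC on Apr 6.
Add 13 hours and 5 minutes leg 1 → 03:52 UTC (Apr 7).
Add 1 hour and 51 minutes layover in Cordova Station → 05:43 UTC.
Add 15 hours 10 minutes leg 2 → 20:53 UTC.
Add 3 hours and 50 minutes layover in Chennai → 00:43 UTC (Apr 8).
Add 15 hours and 50 minutes leg 3 → 16:33 UTC.
Add 3 hours and 35 minutes layover in Sable Harbour → 20:08 UTC.
Add 8 hours and 15 minutes leg 4 → 04:23 UTC (Apr 9).
Bogota is UTC−5:00, so local arrival = 04:23 − 5:00 = 23:23 on Apr 8.

23:23 on Apr 8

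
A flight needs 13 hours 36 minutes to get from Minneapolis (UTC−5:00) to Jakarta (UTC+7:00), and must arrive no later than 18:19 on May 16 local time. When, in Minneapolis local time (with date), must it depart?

16:43 on May 15

Target arrival in UTC: 18:19 − 7:00 = 11:19 on May 16.
Subtract 13 hours and 36 minutes → departure 21:43 UTC on May 15.
Minneapolis is UTC−5:00: 21:43 − 5:00 = 16:43 on May 15.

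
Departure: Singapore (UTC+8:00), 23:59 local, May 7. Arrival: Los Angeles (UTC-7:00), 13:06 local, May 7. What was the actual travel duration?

Departure in UTC: 23:59 − 8:00 = 15:59 on May 7.
Arrival in UTC: 13:06 + 7:00 = 20:06 on May 7.
Elapsed = 20:06 − 15:59 = 4 hours 7 minutes.

4 hours 7 minutes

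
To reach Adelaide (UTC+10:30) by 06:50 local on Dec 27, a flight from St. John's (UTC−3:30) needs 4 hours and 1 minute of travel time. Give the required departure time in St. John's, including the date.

Target arrival in UTC: 06:50 − 10:30 = 20:20 on Dec 26.
Subtract 4 hours 1 minute → departure 16:19 UTC on Dec 26.
St. John's is UTC−3:30: 16:19 − 3:30 = 12:49 on Dec 26.

12:49 on Dec 26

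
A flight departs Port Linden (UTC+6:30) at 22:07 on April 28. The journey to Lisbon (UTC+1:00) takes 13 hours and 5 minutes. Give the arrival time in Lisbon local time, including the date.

05:42 on Apr 29

Convert departure to UTC: 22:07 − 6:30 = 15:37 UTC on Apr 28.
Add 13 hours 5 minutes travel time → 04:42 UTC (Apr 29).
Lisbon is UTC+1:00, so local arrival = 04:42 + 1:00 = 05:42 on Apr 29.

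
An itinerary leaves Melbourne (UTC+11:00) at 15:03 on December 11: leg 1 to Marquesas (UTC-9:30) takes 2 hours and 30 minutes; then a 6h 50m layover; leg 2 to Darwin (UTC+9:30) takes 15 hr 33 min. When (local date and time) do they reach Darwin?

14:26 on December 12

Convert departure to UTC: 15:03 − 11:00 = 04:03 UTC on Dec 11.
Add 2 hours and 30 minutes leg 1 → 06:33 UTC.
Add 6 hours 50 minutes layover in Marquesas → 13:23 UTC.
Add 15 hours 33 minutes leg 2 → 04:56 UTC (Dec 12).
Darwin is UTC+9:30, so local arrival = 04:56 + 9:30 = 14:26 on Dec 12.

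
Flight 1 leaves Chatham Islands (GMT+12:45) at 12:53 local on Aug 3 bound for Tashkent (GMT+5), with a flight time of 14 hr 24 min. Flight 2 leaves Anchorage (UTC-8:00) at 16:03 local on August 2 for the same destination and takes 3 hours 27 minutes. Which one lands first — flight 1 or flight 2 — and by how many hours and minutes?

Flight 1 in UTC: 12:53 − 12:45 = 00:08 on Aug 3.
+14 hours and 24 minutes → arrive 14:32 UTC on Aug 3.
Flight 2 in UTC: 16:03 + 8:00 = 00:03 on Aug 3.
+3 hours and 27 minutes → arrive 03:30 UTC on Aug 3.
Flight 2 lands earlier by 11 hours 2 minutes.

the second, by 11 hours 2 minutes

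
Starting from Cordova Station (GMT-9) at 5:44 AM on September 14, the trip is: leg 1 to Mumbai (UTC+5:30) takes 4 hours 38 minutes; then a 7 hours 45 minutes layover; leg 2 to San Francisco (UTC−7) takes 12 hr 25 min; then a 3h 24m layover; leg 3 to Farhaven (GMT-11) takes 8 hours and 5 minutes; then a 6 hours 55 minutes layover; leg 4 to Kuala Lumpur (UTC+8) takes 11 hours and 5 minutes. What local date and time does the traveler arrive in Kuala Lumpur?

5:01 AM on September 17

Convert departure to UTC: 5:44 AM + 9:00 = 2:44 PM UTC on Sep 14.
Add 4 hours and 38 minutes leg 1 → 7:22 PM UTC.
Add 7 hours and 45 minutes layover in Mumbai → 3:07 AM UTC (Sep 15).
Add 12 hours and 25 minutes leg 2 → 3:32 PM UTC.
Add 3 hours 24 minutes layover in San Francisco → 6:56 PM UTC.
Add 8 hours and 5 minutes leg 3 → 3:01 AM UTC (Sep 16).
Add 6 hours and 55 minutes layover in Farhaven → 9:56 AM UTC.
Add 11 hours and 5 minutes leg 4 → 9:01 PM UTC.
Kuala Lumpur is UTC+8:00, so local arrival = 9:01 PM + 8:00 = 5:01 AM on Sep 17.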